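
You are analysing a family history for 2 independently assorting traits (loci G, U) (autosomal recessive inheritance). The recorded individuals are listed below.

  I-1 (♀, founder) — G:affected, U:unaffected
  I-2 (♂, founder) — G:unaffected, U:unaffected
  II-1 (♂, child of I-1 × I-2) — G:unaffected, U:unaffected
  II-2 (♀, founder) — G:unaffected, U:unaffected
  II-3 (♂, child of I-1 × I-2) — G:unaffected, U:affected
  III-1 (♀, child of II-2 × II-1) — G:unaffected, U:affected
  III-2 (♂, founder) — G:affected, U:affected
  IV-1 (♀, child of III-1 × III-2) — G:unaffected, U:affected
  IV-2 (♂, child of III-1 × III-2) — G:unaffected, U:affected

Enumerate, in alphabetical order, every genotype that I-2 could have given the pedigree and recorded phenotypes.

I-2 ∈ {GG Uu, Gg Uu}

G/I-1 aff ·: gg
G/I-2 un ·: GG|Gg
G/II-1 un I-1×I-2: Gg
G/II-2 un ·: GG|Gg
G/II-3 un I-1×I-2: Gg
G/III-1 un II-2×II-1: GG|Gg
G/III-2 aff ·: gg
G/IV-1 un III-1×III-2: Gg
G/IV-2 un III-1×III-2: Gg
⇒ G over [I-1,I-2,II-1,II-2,II-3,III-1,III-2,IV-1,IV-2]: 8 consistent
U/I-1 un ·: Uu
U/I-2 un ·: Uu
U/II-1 un I-1×I-2: Uu
U/II-2 un ·: Uu
U/II-3 aff I-1×I-2: uu
U/III-1 aff II-2×II-1: uu
U/III-2 aff ·: uu
U/IV-1 aff III-1×III-2: uu
U/IV-2 aff III-1×III-2: uu
⇒ U over [I-1,I-2,II-1,II-2,II-3,III-1,III-2,IV-1,IV-2]: 1 consistent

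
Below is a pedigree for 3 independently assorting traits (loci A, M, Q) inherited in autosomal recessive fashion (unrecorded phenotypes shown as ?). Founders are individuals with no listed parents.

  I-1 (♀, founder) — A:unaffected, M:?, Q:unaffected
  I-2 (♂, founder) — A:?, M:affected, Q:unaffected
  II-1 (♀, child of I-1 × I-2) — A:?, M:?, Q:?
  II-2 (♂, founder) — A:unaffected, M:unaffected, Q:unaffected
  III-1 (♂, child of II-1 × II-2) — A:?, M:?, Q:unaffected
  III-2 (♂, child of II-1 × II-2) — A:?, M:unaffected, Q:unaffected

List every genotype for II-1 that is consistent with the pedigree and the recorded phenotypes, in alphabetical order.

A/I-1 un ·: AA|Aa
A/I-2 ? ·: AA|Aa|aa
A/II-1 ? I-1×I-2: AA|Aa|aa
A/II-2 un ·: AA|Aa
A/III-1 ? II-1×II-2: AA|Aa|aa
A/III-2 ? II-1×II-2: AA|Aa|aa
⇒ A over [I-1,I-2,II-1,II-2,III-1,III-2]: 95 consistent
M/I-1 ? ·: MM|Mm|mm
M/I-2 aff ·: mm
M/II-1 ? I-1×I-2: Mm|mm
M/II-2 un ·: MM|Mm
M/III-1 ? II-1×II-2: MM|Mm|mm
M/III-2 un II-1×II-2: MM|Mm
⇒ M over [I-1,I-2,II-1,II-2,III-1,III-2]: 26 consistent
Q/I-1 un ·: QQ|Qq
Q/I-2 un ·: QQ|Qq
Q/II-1 ? I-1×I-2: QQ|Qq|qq
Q/II-2 un ·: QQ|Qq
Q/III-1 un II-1×II-2: QQ|Qq
Q/III-2 un II-1×II-2: QQ|Qq
⇒ Q over [I-1,I-2,II-1,II-2,III-1,III-2]: 46 consistent

II-1 ∈ {AA Mm QQ, AA Mm Qq, AA Mm qq, AA mm QQ, AA mm Qq, AA mm qq, Aa Mm QQ, Aa Mm Qq, Aa Mm qq, Aa mm QQ, Aa mm Qq, Aa mm qq, aa Mm QQ, aa Mm Qq, aa Mm qq, aa mm QQ, aa mm Qq, aa mm qq}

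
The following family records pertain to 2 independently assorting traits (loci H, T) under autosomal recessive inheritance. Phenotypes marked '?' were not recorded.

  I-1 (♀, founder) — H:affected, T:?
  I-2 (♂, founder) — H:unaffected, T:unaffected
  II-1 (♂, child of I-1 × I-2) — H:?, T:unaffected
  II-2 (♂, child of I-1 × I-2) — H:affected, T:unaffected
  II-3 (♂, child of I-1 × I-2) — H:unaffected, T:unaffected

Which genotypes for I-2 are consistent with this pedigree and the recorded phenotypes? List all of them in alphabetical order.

H/I-1 aff ·: hh
H/I-2 un ·: Hh
H/II-1 ? I-1×I-2: Hh|hh
H/II-2 aff I-1×I-2: hh
H/II-3 un I-1×I-2: Hh
⇒ H over [I-1,I-2,II-1,II-2,II-3]: 2 consistent
T/I-1 ? ·: TT|Tt|tt
T/I-2 un ·: TT|Tt
T/II-1 un I-1×I-2: TT|Tt
T/II-2 un I-1×I-2: TT|Tt
T/II-3 un I-1×I-2: TT|Tt
⇒ T over [I-1,I-2,II-1,II-2,II-3]: 27 consistent

I-2 ∈ {Hh TT, Hh Tt}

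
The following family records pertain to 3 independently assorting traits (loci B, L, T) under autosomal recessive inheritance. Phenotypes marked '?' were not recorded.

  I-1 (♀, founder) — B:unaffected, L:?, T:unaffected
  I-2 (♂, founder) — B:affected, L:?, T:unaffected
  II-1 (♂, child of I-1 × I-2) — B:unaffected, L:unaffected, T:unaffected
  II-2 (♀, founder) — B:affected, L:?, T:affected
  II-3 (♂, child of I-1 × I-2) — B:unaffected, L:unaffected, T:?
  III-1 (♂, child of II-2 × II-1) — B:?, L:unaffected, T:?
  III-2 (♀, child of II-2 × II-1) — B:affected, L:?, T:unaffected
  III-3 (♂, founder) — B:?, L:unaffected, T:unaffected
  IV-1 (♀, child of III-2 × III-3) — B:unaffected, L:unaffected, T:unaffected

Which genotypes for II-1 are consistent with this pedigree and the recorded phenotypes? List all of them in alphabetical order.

B/I-1 un ·: BB|Bb
B/I-2 aff ·: bb
B/II-1 un I-1×I-2: Bb
B/II-2 aff ·: bb
B/II-3 un I-1×I-2: Bb
B/III-1 ? II-2×II-1: Bb|bb
B/III-2 aff II-2×II-1: bb
B/III-3 ? ·: BB|Bb
B/IV-1 un III-2×III-3: Bb
⇒ B over [I-1,I-2,II-1,II-2,II-3,III-1,III-2,III-3,IV-1]: 8 consistent
L/I-1 ? ·: LL|Ll|ll
L/I-2 ? ·: LL|Ll|ll
L/II-1 un I-1×I-2: LL|Ll
L/II-2 ? ·: LL|Ll|ll
L/II-3 un I-1×I-2: LL|Ll
L/III-1 un II-2×II-1: LL|Ll
L/III-2 ? II-2×II-1: LL|Ll|ll
L/III-3 un ·: LL|Ll
L/IV-1 un III-2×III-3: LL|Ll
⇒ L over [I-1,I-2,II-1,II-2,II-3,III-1,III-2,III-3,IV-1]: 527 consistent
T/I-1 un ·: TT|Tt
T/I-2 un ·: TT|Tt
T/II-1 un I-1×I-2: TT|Tt
T/II-2 aff ·: tt
T/II-3 ? I-1×I-2: TT|Tt|tt
T/III-1 ? II-2×II-1: Tt|tt
T/III-2 un II-2×II-1: Tt
T/III-3 un ·: TT|Tt
T/IV-1 un III-2×III-3: TT|Tt
⇒ T over [I-1,I-2,II-1,II-2,II-3,III-1,III-2,III-3,IV-1]: 88 consistent

II-1 ∈ {Bb LL TT, Bb LL Tt, Bb Ll TT, Bb Ll Tt}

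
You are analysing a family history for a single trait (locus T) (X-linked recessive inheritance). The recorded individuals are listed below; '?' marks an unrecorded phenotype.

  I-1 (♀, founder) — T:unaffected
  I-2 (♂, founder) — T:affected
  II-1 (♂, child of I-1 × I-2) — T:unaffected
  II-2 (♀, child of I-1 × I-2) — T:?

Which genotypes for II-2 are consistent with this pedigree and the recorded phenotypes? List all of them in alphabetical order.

T/I-1 un ·: X^TX^T|X^TX^t
T/I-2 aff ·: X^tY
T/II-1 un I-1×I-2: X^TY
T/II-2 ? I-1×I-2: X^TX^t|X^tX^t
⇒ T over [I-1,I-2,II-1,II-2]: 3 consistent

II-2 ∈ {X^TX^t, X^tX^t}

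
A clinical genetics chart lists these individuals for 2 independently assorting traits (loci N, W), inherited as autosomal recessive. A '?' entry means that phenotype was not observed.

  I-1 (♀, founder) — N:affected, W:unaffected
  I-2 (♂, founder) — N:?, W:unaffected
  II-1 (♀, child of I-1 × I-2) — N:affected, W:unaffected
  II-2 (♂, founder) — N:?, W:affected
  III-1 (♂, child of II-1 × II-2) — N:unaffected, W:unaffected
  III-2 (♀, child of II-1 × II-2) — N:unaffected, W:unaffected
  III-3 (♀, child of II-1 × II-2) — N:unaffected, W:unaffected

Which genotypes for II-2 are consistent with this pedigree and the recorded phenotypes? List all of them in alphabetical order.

N/I-1 aff ·: nn
N/I-2 ? ·: Nn|nn
N/II-1 aff I-1×I-2: nn
N/II-2 ? ·: NN|Nn
N/III-1 un II-1×II-2: Nn
N/III-2 un II-1×II-2: Nn
N/III-3 un II-1×II-2: Nn
⇒ N over [I-1,I-2,II-1,II-2,III-1,III-2,III-3]: 4 consistent
W/I-1 un ·: WW|Ww
W/I-2 un ·: WW|Ww
W/II-1 un I-1×I-2: WW|Ww
W/II-2 aff ·: ww
W/III-1 un II-1×II-2: Ww
W/III-2 un II-1×II-2: Ww
W/III-3 un II-1×II-2: Ww
⇒ W over [I-1,I-2,II-1,II-2,III-1,III-2,III-3]: 7 consistent

II-2 ∈ {NN ww, Nn ww}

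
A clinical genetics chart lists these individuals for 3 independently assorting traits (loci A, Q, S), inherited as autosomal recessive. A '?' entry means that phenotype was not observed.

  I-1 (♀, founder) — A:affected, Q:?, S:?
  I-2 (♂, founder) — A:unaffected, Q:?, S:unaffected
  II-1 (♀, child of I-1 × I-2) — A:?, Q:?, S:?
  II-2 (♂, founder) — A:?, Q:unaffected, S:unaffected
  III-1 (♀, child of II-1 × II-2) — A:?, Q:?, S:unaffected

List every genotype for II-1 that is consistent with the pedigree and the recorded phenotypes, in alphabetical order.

A/I-1 aff ·: aa
A/I-2 un ·: AA|Aa
A/II-1 ? I-1×I-2: Aa|aa
A/II-2 ? ·: AA|Aa|aa
A/III-1 ? II-1×II-2: AA|Aa|aa
⇒ A over [I-1,I-2,II-1,II-2,III-1]: 18 consistent
Q/I-1 ? ·: QQ|Qq|qq
Q/I-2 ? ·: QQ|Qq|qq
Q/II-1 ? I-1×I-2: QQ|Qq|qq
Q/II-2 un ·: QQ|Qq
Q/III-1 ? II-1×II-2: QQ|Qq|qq
⇒ Q over [I-1,I-2,II-1,II-2,III-1]: 59 consistent
S/I-1 ? ·: SS|Ss|ss
S/I-2 un ·: SS|Ss
S/II-1 ? I-1×I-2: SS|Ss|ss
S/II-2 un ·: SS|Ss
S/III-1 un II-1×II-2: SS|Ss
⇒ S over [I-1,I-2,II-1,II-2,III-1]: 36 consistent

II-1 ∈ {Aa QQ SS, Aa QQ Ss, Aa QQ ss, Aa Qq SS, Aa Qq Ss, Aa Qq ss, Aa qq SS, Aa qq Ss, Aa qq ss, aa QQ SS, aa QQ Ss, aa QQ ss, aa Qq SS, aa Qq Ss, aa Qq ss, aa qq SS, aa qq Ss, aa qq ss}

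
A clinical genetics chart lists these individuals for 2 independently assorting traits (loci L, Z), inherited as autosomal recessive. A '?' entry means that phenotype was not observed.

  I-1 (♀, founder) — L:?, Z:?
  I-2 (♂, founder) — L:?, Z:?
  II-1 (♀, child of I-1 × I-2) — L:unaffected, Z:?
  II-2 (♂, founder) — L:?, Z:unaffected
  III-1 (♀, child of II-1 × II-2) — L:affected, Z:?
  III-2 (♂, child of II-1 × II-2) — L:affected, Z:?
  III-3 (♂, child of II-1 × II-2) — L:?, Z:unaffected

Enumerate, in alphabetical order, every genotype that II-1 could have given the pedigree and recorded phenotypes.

L/I-1 ? ·: LL|Ll|ll
L/I-2 ? ·: LL|Ll|ll
L/II-1 un I-1×I-2: Ll
L/II-2 ? ·: Ll|ll
L/III-1 aff II-1×II-2: ll
L/III-2 aff II-1×II-2: ll
L/III-3 ? II-1×II-2: LL|Ll|ll
⇒ L over [I-1,I-2,II-1,II-2,III-1,III-2,III-3]: 35 consistent
Z/I-1 ? ·: ZZ|Zz|zz
Z/I-2 ? ·: ZZ|Zz|zz
Z/II-1 ? I-1×I-2: ZZ|Zz|zz
Z/II-2 un ·: ZZ|Zz
Z/III-1 ? II-1×II-2: ZZ|Zz|zz
Z/III-2 ? II-1×II-2: ZZ|Zz|zz
Z/III-3 un II-1×II-2: ZZ|Zz
⇒ Z over [I-1,I-2,II-1,II-2,III-1,III-2,III-3]: 238 consistent

II-1 ∈ {Ll ZZ, Ll Zz, Ll zz}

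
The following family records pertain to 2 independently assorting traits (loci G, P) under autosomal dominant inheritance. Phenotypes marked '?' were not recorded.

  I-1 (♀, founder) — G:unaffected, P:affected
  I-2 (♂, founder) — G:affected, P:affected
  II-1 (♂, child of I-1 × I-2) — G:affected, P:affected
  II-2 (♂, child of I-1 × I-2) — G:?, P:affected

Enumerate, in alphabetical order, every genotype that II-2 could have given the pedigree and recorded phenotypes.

II-2 ∈ {Gg PP, Gg Pp, gg PP, gg Pp}

G/I-1 un ·: gg
G/I-2 aff ·: Gg|GG
G/II-1 aff I-1×I-2: Gg
G/II-2 ? I-1×I-2: gg|Gg
⇒ G over [I-1,I-2,II-1,II-2]: 3 consistent
P/I-1 aff ·: Pp|PP
P/I-2 aff ·: Pp|PP
P/II-1 aff I-1×I-2: Pp|PP
P/II-2 aff I-1×I-2: Pp|PP
⇒ P over [I-1,I-2,II-1,II-2]: 13 consistent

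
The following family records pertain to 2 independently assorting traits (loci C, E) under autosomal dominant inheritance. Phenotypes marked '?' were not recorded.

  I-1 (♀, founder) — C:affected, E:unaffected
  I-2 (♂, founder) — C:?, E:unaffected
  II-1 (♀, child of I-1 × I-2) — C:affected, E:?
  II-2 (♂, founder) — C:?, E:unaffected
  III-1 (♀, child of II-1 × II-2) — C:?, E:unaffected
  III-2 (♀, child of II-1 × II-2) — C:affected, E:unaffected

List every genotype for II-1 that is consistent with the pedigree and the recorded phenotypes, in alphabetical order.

II-1 ∈ {CC ee, Cc ee}

C/I-1 aff ·: Cc|CC
C/I-2 ? ·: cc|Cc|CC
C/II-1 aff I-1×I-2: Cc|CC
C/II-2 ? ·: cc|Cc|CC
C/III-1 ? II-1×II-2: cc|Cc|CC
C/III-2 aff II-1×II-2: Cc|CC
⇒ C over [I-1,I-2,II-1,II-2,III-1,III-2]: 84 consistent
E/I-1 un ·: ee
E/I-2 un ·: ee
E/II-1 ? I-1×I-2: ee
E/II-2 un ·: ee
E/III-1 un II-1×II-2: ee
E/III-2 un II-1×II-2: ee
⇒ E over [I-1,I-2,II-1,II-2,III-1,III-2]: 1 consistent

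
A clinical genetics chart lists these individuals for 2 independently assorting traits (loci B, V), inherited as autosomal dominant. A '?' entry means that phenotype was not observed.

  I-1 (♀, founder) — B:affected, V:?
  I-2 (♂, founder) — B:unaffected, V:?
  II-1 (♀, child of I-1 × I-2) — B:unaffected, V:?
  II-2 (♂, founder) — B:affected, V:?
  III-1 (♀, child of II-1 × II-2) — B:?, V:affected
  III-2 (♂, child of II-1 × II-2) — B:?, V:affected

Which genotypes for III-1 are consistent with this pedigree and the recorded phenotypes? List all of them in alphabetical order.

III-1 ∈ {Bb VV, Bb Vv, bb VV, bb Vv}

B/I-1 aff ·: Bb
B/I-2 un ·: bb
B/II-1 un I-1×I-2: bb
B/II-2 aff ·: Bb|BB
B/III-1 ? II-1×II-2: bb|Bb
B/III-2 ? II-1×II-2: bb|Bb
⇒ B over [I-1,I-2,II-1,II-2,III-1,III-2]: 5 consistent
V/I-1 ? ·: vv|Vv|VV
V/I-2 ? ·: vv|Vv|VV
V/II-1 ? I-1×I-2: vv|Vv|VV
V/II-2 ? ·: vv|Vv|VV
V/III-1 aff II-1×II-2: Vv|VV
V/III-2 aff II-1×II-2: Vv|VV
⇒ V over [I-1,I-2,II-1,II-2,III-1,III-2]: 95 consistent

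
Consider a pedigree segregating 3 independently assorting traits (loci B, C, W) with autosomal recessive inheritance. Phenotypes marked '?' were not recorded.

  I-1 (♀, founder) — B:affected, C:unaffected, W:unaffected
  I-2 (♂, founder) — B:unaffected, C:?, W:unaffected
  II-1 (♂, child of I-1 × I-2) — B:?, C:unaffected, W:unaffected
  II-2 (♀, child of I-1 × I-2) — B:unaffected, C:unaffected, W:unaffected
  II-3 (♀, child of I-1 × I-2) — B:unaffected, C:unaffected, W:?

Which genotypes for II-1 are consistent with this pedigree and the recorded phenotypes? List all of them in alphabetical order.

II-1 ∈ {Bb CC WW, Bb CC Ww, Bb Cc WW, Bb Cc Ww, bb CC WW, bb CC Ww, bb Cc WW, bb Cc Ww}

B/I-1 aff ·: bb
B/I-2 un ·: BB|Bb
B/II-1 ? I-1×I-2: Bb|bb
B/II-2 un I-1×I-2: Bb
B/II-3 un I-1×I-2: Bb
⇒ B over [I-1,I-2,II-1,II-2,II-3]: 3 consistent
C/I-1 un ·: CC|Cc
C/I-2 ? ·: CC|Cc|cc
C/II-1 un I-1×I-2: CC|Cc
C/II-2 un I-1×I-2: CC|Cc
C/II-3 un I-1×I-2: CC|Cc
⇒ C over [I-1,I-2,II-1,II-2,II-3]: 27 consistent
W/I-1 un ·: WW|Ww
W/I-2 un ·: WW|Ww
W/II-1 un I-1×I-2: WW|Ww
W/II-2 un I-1×I-2: WW|Ww
W/II-3 ? I-1×I-2: WW|Ww|ww
⇒ W over [I-1,I-2,II-1,II-2,II-3]: 29 consistent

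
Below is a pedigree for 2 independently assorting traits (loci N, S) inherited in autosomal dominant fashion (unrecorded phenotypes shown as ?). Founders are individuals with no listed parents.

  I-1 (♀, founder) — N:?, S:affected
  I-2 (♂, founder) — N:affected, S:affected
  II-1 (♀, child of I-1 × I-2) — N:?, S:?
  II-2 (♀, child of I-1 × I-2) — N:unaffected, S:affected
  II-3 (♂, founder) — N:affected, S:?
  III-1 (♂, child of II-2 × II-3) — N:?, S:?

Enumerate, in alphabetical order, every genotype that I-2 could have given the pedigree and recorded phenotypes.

I-2 ∈ {Nn SS, Nn Ss}

N/I-1 ? ·: nn|Nn
N/I-2 aff ·: Nn
N/II-1 ? I-1×I-2: nn|Nn|NN
N/II-2 un I-1×I-2: nn
N/II-3 aff ·: Nn|NN
N/III-1 ? II-2×II-3: nn|Nn
⇒ N over [I-1,I-2,II-1,II-2,II-3,III-1]: 15 consistent
S/I-1 aff ·: Ss|SS
S/I-2 aff ·: Ss|SS
S/II-1 ? I-1×I-2: ss|Ss|SS
S/II-2 aff I-1×I-2: Ss|SS
S/II-3 ? ·: ss|Ss|SS
S/III-1 ? II-2×II-3: ss|Ss|SS
⇒ S over [I-1,I-2,II-1,II-2,II-3,III-1]: 81 consistent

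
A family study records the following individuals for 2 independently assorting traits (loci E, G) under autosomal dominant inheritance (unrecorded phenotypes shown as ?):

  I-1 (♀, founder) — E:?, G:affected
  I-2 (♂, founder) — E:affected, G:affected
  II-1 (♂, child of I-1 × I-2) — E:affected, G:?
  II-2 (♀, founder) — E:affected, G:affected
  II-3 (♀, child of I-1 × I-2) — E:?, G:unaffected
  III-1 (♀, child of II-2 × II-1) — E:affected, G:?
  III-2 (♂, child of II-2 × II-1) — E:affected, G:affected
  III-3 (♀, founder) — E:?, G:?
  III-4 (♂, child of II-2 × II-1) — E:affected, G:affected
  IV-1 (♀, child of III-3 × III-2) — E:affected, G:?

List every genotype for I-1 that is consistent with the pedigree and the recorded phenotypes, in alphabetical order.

I-1 ∈ {EE Gg, Ee Gg, ee Gg}

E/I-1 ? ·: ee|Ee|EE
E/I-2 aff ·: Ee|EE
E/II-1 aff I-1×I-2: Ee|EE
E/II-2 aff ·: Ee|EE
E/II-3 ? I-1×I-2: ee|Ee|EE
E/III-1 aff II-2×II-1: Ee|EE
E/III-2 aff II-2×II-1: Ee|EE
E/III-3 ? ·: ee|Ee|EE
E/III-4 aff II-2×II-1: Ee|EE
E/IV-1 aff III-3×III-2: Ee|EE
⇒ E over [I-1,I-2,II-1,II-2,II-3,III-1,III-2,III-3,III-4,IV-1]: 1040 consistent
G/I-1 aff ·: Gg
G/I-2 aff ·: Gg
G/II-1 ? I-1×I-2: gg|Gg|GG
G/II-2 aff ·: Gg|GG
G/II-3 un I-1×I-2: gg
G/III-1 ? II-2×II-1: gg|Gg|GG
G/III-2 aff II-2×II-1: Gg|GG
G/III-3 ? ·: gg|Gg|GG
G/III-4 aff II-2×II-1: Gg|GG
G/IV-1 ? III-3×III-2: gg|Gg|GG
⇒ G over [I-1,I-2,II-1,II-2,II-3,III-1,III-2,III-3,III-4,IV-1]: 179 consistent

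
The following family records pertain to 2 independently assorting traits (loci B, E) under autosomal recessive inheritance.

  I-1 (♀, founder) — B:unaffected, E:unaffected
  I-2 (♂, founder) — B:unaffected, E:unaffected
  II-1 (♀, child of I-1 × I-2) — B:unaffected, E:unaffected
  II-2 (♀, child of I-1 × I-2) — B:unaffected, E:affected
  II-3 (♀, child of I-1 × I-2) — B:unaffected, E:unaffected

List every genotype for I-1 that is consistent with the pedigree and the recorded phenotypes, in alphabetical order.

I-1 ∈ {BB Ee, Bb Ee}

B/I-1 un ·: BB|Bb
B/I-2 un ·: BB|Bb
B/II-1 un I-1×I-2: BB|Bb
B/II-2 un I-1×I-2: BB|Bb
B/II-3 un I-1×I-2: BB|Bb
⇒ B over [I-1,I-2,II-1,II-2,II-3]: 25 consistent
E/I-1 un ·: Ee
E/I-2 un ·: Ee
E/II-1 un I-1×I-2: EE|Ee
E/II-2 aff I-1×I-2: ee
E/II-3 un I-1×I-2: EE|Ee
⇒ E over [I-1,I-2,II-1,II-2,II-3]: 4 consistent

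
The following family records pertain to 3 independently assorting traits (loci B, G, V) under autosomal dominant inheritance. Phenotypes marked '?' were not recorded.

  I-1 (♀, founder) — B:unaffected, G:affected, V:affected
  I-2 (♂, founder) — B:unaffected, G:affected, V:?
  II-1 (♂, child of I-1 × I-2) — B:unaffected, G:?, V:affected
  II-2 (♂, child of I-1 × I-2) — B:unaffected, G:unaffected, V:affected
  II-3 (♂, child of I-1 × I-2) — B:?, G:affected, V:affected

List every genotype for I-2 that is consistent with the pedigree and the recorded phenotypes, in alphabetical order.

B/I-1 un ·: bb
B/I-2 un ·: bb
B/II-1 un I-1×I-2: bb
B/II-2 un I-1×I-2: bb
B/II-3 ? I-1×I-2: bb
⇒ B over [I-1,I-2,II-1,II-2,II-3]: 1 consistent
G/I-1 aff ·: Gg
G/I-2 aff ·: Gg
G/II-1 ? I-1×I-2: gg|Gg|GG
G/II-2 un I-1×I-2: gg
G/II-3 aff I-1×I-2: Gg|GG
⇒ G over [I-1,I-2,II-1,II-2,II-3]: 6 consistent
V/I-1 aff ·: Vv|VV
V/I-2 ? ·: vv|Vv|VV
V/II-1 aff I-1×I-2: Vv|VV
V/II-2 aff I-1×I-2: Vv|VV
V/II-3 aff I-1×I-2: Vv|VV
⇒ V over [I-1,I-2,II-1,II-2,II-3]: 27 consistent

I-2 ∈ {bb Gg VV, bb Gg Vv, bb Gg vv}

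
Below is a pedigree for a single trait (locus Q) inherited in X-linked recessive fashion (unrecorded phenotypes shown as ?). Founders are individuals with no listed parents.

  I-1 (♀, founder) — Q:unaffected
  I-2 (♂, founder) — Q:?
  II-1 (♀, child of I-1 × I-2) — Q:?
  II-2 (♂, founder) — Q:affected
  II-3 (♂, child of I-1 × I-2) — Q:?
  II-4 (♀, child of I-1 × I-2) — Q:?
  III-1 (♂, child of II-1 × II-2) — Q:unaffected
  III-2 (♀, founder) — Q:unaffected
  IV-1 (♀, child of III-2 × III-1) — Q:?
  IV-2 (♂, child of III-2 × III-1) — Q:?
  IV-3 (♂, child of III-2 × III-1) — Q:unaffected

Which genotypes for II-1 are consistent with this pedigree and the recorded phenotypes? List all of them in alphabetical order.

Q/I-1 un ·: X^QX^Q|X^QX^q
Q/I-2 ? ·: X^QY|X^qY
Q/II-1 ? I-1×I-2: X^QX^Q|X^QX^q
Q/II-2 aff ·: X^qY
Q/II-3 ? I-1×I-2: X^QY|X^qY
Q/II-4 ? I-1×I-2: X^QX^Q|X^QX^q|X^qX^q
Q/III-1 un II-1×II-2: X^QY
Q/III-2 un ·: X^QX^Q|X^QX^q
Q/IV-1 ? III-2×III-1: X^QX^Q|X^QX^q
Q/IV-2 ? III-2×III-1: X^QY|X^qY
Q/IV-3 un III-2×III-1: X^QY
⇒ Q over [I-1,I-2,II-1,II-2,II-3,II-4,III-1,III-2,IV-1,IV-2,IV-3]: 70 consistent

II-1 ∈ {X^QX^Q, X^QX^q}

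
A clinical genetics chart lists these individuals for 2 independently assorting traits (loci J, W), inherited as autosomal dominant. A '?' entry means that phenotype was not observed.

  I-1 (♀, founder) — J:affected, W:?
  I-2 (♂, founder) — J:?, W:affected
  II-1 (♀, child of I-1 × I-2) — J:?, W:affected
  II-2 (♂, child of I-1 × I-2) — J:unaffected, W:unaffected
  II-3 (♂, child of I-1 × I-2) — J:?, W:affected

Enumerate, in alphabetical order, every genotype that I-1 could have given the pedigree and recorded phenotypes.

J/I-1 aff ·: Jj
J/I-2 ? ·: jj|Jj
J/II-1 ? I-1×I-2: jj|Jj|JJ
J/II-2 un I-1×I-2: jj
J/II-3 ? I-1×I-2: jj|Jj|JJ
⇒ J over [I-1,I-2,II-1,II-2,II-3]: 13 consistent
W/I-1 ? ·: ww|Ww
W/I-2 aff ·: Ww
W/II-1 aff I-1×I-2: Ww|WW
W/II-2 un I-1×I-2: ww
W/II-3 aff I-1×I-2: Ww|WW
⇒ W over [I-1,I-2,II-1,II-2,II-3]: 5 consistent

I-1 ∈ {Jj Ww, Jj ww}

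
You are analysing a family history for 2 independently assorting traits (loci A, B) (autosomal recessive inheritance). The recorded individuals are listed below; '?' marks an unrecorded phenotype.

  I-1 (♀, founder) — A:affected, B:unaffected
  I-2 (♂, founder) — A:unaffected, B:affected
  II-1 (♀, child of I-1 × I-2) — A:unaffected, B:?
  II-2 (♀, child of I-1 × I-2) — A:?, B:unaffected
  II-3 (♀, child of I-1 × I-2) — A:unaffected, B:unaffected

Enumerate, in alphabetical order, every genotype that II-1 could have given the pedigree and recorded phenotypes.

II-1 ∈ {Aa Bb, Aa bb}

A/I-1 aff ·: aa
A/I-2 un ·: AA|Aa
A/II-1 un I-1×I-2: Aa
A/II-2 ? I-1×I-2: Aa|aa
A/II-3 un I-1×I-2: Aa
⇒ A over [I-1,I-2,II-1,II-2,II-3]: 3 consistent
B/I-1 un ·: BB|Bb
B/I-2 aff ·: bb
B/II-1 ? I-1×I-2: Bb|bb
B/II-2 un I-1×I-2: Bb
B/II-3 un I-1×I-2: Bb
⇒ B over [I-1,I-2,II-1,II-2,II-3]: 3 consistent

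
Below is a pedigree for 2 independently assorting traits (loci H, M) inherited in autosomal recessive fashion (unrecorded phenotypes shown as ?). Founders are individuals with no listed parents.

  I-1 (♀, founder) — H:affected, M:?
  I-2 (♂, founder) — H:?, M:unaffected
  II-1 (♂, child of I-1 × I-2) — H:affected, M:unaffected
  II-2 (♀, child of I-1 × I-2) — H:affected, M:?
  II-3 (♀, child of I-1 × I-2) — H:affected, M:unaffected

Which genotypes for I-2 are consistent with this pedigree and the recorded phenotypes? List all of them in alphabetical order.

H/I-1 aff ·: hh
H/I-2 ? ·: Hh|hh
H/II-1 aff I-1×I-2: hh
H/II-2 aff I-1×I-2: hh
H/II-3 aff I-1×I-2: hh
⇒ H over [I-1,I-2,II-1,II-2,II-3]: 2 consistent
M/I-1 ? ·: MM|Mm|mm
M/I-2 un ·: MM|Mm
M/II-1 un I-1×I-2: MM|Mm
M/II-2 ? I-1×I-2: MM|Mm|mm
M/II-3 un I-1×I-2: MM|Mm
⇒ M over [I-1,I-2,II-1,II-2,II-3]: 32 consistent

I-2 ∈ {Hh MM, Hh Mm, hh MM, hh Mm}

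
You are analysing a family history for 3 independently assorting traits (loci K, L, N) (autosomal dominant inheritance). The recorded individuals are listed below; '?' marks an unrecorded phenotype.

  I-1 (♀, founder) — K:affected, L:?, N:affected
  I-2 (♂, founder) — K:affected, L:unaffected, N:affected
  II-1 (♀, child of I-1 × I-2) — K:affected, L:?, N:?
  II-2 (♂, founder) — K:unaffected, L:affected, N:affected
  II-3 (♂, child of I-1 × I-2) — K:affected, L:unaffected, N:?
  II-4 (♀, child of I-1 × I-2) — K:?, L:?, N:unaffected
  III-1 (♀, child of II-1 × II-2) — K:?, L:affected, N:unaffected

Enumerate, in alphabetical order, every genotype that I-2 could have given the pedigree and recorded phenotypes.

I-2 ∈ {KK ll Nn, Kk ll Nn}

K/I-1 aff ·: Kk|KK
K/I-2 aff ·: Kk|KK
K/II-1 aff I-1×I-2: Kk|KK
K/II-2 un ·: kk
K/II-3 aff I-1×I-2: Kk|KK
K/II-4 ? I-1×I-2: kk|Kk|KK
K/III-1 ? II-1×II-2: kk|Kk
⇒ K over [I-1,I-2,II-1,II-2,II-3,II-4,III-1]: 43 consistent
L/I-1 ? ·: ll|Ll
L/I-2 un ·: ll
L/II-1 ? I-1×I-2: ll|Ll
L/II-2 aff ·: Ll|LL
L/II-3 un I-1×I-2: ll
L/II-4 ? I-1×I-2: ll|Ll
L/III-1 aff II-1×II-2: Ll|LL
⇒ L over [I-1,I-2,II-1,II-2,II-3,II-4,III-1]: 14 consistent
N/I-1 aff ·: Nn
N/I-2 aff ·: Nn
N/II-1 ? I-1×I-2: nn|Nn
N/II-2 aff ·: Nn
N/II-3 ? I-1×I-2: nn|Nn|NN
N/II-4 un I-1×I-2: nn
N/III-1 un II-1×II-2: nn
⇒ N over [I-1,I-2,II-1,II-2,II-3,II-4,III-1]: 6 consistent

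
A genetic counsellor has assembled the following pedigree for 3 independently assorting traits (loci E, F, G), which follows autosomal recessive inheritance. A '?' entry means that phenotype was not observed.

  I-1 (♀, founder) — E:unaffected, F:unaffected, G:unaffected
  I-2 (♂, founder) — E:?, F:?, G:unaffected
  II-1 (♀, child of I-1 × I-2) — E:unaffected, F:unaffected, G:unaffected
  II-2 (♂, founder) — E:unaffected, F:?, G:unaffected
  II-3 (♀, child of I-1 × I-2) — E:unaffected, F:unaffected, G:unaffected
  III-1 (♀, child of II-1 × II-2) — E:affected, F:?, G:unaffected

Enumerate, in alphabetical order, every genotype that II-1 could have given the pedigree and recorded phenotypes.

II-1 ∈ {Ee FF GG, Ee FF Gg, Ee Ff GG, Ee Ff Gg}

E/I-1 un ·: EE|Ee
E/I-2 ? ·: EE|Ee|ee
E/II-1 un I-1×I-2: Ee
E/II-2 un ·: Ee
E/II-3 un I-1×I-2: EE|Ee
E/III-1 aff II-1×II-2: ee
⇒ E over [I-1,I-2,II-1,II-2,II-3,III-1]: 8 consistent
F/I-1 un ·: FF|Ff
F/I-2 ? ·: FF|Ff|ff
F/II-1 un I-1×I-2: FF|Ff
F/II-2 ? ·: FF|Ff|ff
F/II-3 un I-1×I-2: FF|Ff
F/III-1 ? II-1×II-2: FF|Ff|ff
⇒ F over [I-1,I-2,II-1,II-2,II-3,III-1]: 84 consistent
G/I-1 un ·: GG|Gg
G/I-2 un ·: GG|Gg
G/II-1 un I-1×I-2: GG|Gg
G/II-2 un ·: GG|Gg
G/II-3 un I-1×I-2: GG|Gg
G/III-1 un II-1×II-2: GG|Gg
⇒ G over [I-1,I-2,II-1,II-2,II-3,III-1]: 45 consistent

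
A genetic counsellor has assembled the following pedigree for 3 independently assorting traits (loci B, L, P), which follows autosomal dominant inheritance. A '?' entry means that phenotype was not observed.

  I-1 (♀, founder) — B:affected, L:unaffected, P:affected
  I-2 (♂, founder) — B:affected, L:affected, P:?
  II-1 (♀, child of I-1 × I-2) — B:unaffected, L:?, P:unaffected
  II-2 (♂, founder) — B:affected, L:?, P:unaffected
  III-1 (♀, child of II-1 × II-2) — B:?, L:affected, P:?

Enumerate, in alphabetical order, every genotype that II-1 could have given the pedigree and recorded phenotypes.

II-1 ∈ {bb Ll pp, bb ll pp}

B/I-1 aff ·: Bb
B/I-2 aff ·: Bb
B/II-1 un I-1×I-2: bb
B/II-2 aff ·: Bb|BB
B/III-1 ? II-1×II-2: bb|Bb
⇒ B over [I-1,I-2,II-1,II-2,III-1]: 3 consistent
L/I-1 un ·: ll
L/I-2 aff ·: Ll|LL
L/II-1 ? I-1×I-2: ll|Ll
L/II-2 ? ·: ll|Ll|LL
L/III-1 aff II-1×II-2: Ll|LL
⇒ L over [I-1,I-2,II-1,II-2,III-1]: 12 consistent
P/I-1 aff ·: Pp
P/I-2 ? ·: pp|Pp
P/II-1 un I-1×I-2: pp
P/II-2 un ·: pp
P/III-1 ? II-1×II-2: pp
⇒ P over [I-1,I-2,II-1,II-2,III-1]: 2 consistent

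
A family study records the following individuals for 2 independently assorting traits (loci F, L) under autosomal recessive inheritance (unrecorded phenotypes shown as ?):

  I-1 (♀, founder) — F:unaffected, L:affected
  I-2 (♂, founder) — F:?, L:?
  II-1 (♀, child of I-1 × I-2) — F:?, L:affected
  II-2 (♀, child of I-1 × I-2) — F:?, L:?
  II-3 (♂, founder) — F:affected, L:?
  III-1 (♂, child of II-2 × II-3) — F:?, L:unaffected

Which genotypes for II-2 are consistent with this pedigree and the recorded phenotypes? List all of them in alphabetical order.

F/I-1 un ·: FF|Ff
F/I-2 ? ·: FF|Ff|ff
F/II-1 ? I-1×I-2: FF|Ff|ff
F/II-2 ? I-1×I-2: FF|Ff|ff
F/II-3 aff ·: ff
F/III-1 ? II-2×II-3: Ff|ff
⇒ F over [I-1,I-2,II-1,II-2,II-3,III-1]: 33 consistent
L/I-1 aff ·: ll
L/I-2 ? ·: Ll|ll
L/II-1 aff I-1×I-2: ll
L/II-2 ? I-1×I-2: Ll|ll
L/II-3 ? ·: LL|Ll|ll
L/III-1 un II-2×II-3: LL|Ll
⇒ L over [I-1,I-2,II-1,II-2,II-3,III-1]: 9 consistent

II-2 ∈ {FF Ll, FF ll, Ff Ll, Ff ll, ff Ll, ff ll}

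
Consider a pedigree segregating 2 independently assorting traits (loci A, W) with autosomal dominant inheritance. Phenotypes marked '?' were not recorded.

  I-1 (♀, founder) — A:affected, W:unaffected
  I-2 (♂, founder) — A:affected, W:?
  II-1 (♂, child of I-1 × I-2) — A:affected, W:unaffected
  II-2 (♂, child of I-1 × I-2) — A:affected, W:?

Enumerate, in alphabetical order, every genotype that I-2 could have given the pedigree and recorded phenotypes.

I-2 ∈ {AA Ww, AA ww, Aa Ww, Aa ww}

A/I-1 aff ·: Aa|AA
A/I-2 aff ·: Aa|AA
A/II-1 aff I-1×I-2: Aa|AA
A/II-2 aff I-1×I-2: Aa|AA
⇒ A over [I-1,I-2,II-1,II-2]: 13 consistent
W/I-1 un ·: ww
W/I-2 ? ·: ww|Ww
W/II-1 un I-1×I-2: ww
W/II-2 ? I-1×I-2: ww|Ww
⇒ W over [I-1,I-2,II-1,II-2]: 3 consistent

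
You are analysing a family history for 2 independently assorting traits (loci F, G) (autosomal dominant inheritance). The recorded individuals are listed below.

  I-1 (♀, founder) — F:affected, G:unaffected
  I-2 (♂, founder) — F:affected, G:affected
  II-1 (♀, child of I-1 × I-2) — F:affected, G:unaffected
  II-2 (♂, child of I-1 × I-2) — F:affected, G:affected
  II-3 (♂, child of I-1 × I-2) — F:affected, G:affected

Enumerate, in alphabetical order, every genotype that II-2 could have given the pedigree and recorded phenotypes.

II-2 ∈ {FF Gg, Ff Gg}

F/I-1 aff ·: Ff|FF
F/I-2 aff ·: Ff|FF
F/II-1 aff I-1×I-2: Ff|FF
F/II-2 aff I-1×I-2: Ff|FF
F/II-3 aff I-1×I-2: Ff|FF
⇒ F over [I-1,I-2,II-1,II-2,II-3]: 25 consistent
G/I-1 un ·: gg
G/I-2 aff ·: Gg
G/II-1 un I-1×I-2: gg
G/II-2 aff I-1×I-2: Gg
G/II-3 aff I-1×I-2: Gg
⇒ G over [I-1,I-2,II-1,II-2,II-3]: 1 consistent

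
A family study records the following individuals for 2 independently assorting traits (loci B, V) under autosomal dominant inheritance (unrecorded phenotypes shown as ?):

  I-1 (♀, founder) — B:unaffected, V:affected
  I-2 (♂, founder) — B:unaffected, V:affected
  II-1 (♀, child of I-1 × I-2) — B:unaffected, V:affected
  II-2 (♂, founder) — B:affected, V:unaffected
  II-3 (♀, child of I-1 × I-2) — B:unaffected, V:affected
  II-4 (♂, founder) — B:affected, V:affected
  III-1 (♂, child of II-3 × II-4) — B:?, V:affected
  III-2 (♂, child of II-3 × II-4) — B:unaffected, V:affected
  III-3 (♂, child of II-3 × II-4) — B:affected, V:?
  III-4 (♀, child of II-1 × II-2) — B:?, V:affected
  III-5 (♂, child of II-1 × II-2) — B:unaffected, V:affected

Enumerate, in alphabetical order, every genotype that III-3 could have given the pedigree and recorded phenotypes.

B/I-1 un ·: bb
B/I-2 un ·: bb
B/II-1 un I-1×I-2: bb
B/II-2 aff ·: Bb
B/II-3 un I-1×I-2: bb
B/II-4 aff ·: Bb
B/III-1 ? II-3×II-4: bb|Bb
B/III-2 un II-3×II-4: bb
B/III-3 aff II-3×II-4: Bb
B/III-4 ? II-1×II-2: bb|Bb
B/III-5 un II-1×II-2: bb
⇒ B over [I-1,I-2,II-1,II-2,II-3,II-4,III-1,III-2,III-3,III-4,III-5]: 4 consistent
V/I-1 aff ·: Vv|VV
V/I-2 aff ·: Vv|VV
V/II-1 aff I-1×I-2: Vv|VV
V/II-2 un ·: vv
V/II-3 aff I-1×I-2: Vv|VV
V/II-4 aff ·: Vv|VV
V/III-1 aff II-3×II-4: Vv|VV
V/III-2 aff II-3×II-4: Vv|VV
V/III-3 ? II-3×II-4: vv|Vv|VV
V/III-4 aff II-1×II-2: Vv
V/III-5 aff II-1×II-2: Vv
⇒ V over [I-1,I-2,II-1,II-2,II-3,II-4,III-1,III-2,III-3,III-4,III-5]: 183 consistent

III-3 ∈ {Bb VV, Bb Vv, Bb vv}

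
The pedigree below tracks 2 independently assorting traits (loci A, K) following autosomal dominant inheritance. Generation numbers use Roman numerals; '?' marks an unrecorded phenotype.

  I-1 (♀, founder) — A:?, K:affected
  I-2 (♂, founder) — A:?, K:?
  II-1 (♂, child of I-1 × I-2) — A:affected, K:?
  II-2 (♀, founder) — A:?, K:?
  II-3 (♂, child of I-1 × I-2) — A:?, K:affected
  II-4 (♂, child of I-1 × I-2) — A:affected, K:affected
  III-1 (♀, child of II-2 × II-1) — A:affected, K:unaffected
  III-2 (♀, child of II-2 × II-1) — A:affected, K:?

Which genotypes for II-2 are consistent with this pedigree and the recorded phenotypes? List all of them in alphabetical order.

II-2 ∈ {AA Kk, AA kk, Aa Kk, Aa kk, aa Kk, aa kk}

A/I-1 ? ·: aa|Aa|AA
A/I-2 ? ·: aa|Aa|AA
A/II-1 aff I-1×I-2: Aa|AA
A/II-2 ? ·: aa|Aa|AA
A/II-3 ? I-1×I-2: aa|Aa|AA
A/II-4 aff I-1×I-2: Aa|AA
A/III-1 aff II-2×II-1: Aa|AA
A/III-2 aff II-2×II-1: Aa|AA
⇒ A over [I-1,I-2,II-1,II-2,II-3,II-4,III-1,III-2]: 270 consistent
K/I-1 aff ·: Kk|KK
K/I-2 ? ·: kk|Kk|KK
K/II-1 ? I-1×I-2: kk|Kk
K/II-2 ? ·: kk|Kk
K/II-3 aff I-1×I-2: Kk|KK
K/II-4 aff I-1×I-2: Kk|KK
K/III-1 un II-2×II-1: kk
K/III-2 ? II-2×II-1: kk|Kk|KK
⇒ K over [I-1,I-2,II-1,II-2,II-3,II-4,III-1,III-2]: 85 consistent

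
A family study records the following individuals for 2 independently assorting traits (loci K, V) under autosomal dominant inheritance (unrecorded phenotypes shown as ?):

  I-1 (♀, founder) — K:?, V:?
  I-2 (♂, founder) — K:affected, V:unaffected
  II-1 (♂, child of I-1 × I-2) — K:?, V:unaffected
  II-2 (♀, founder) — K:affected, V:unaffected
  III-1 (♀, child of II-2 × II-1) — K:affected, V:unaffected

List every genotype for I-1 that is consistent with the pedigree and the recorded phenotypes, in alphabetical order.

I-1 ∈ {KK Vv, KK vv, Kk Vv, Kk vv, kk Vv, kk vv}

K/I-1 ? ·: kk|Kk|KK
K/I-2 aff ·: Kk|KK
K/II-1 ? I-1×I-2: kk|Kk|KK
K/II-2 aff ·: Kk|KK
K/III-1 aff II-2×II-1: Kk|KK
⇒ K over [I-1,I-2,II-1,II-2,III-1]: 36 consistent
V/I-1 ? ·: vv|Vv
V/I-2 un ·: vv
V/II-1 un I-1×I-2: vv
V/II-2 un ·: vv
V/III-1 un II-2×II-1: vv
⇒ V over [I-1,I-2,II-1,II-2,III-1]: 2 consistent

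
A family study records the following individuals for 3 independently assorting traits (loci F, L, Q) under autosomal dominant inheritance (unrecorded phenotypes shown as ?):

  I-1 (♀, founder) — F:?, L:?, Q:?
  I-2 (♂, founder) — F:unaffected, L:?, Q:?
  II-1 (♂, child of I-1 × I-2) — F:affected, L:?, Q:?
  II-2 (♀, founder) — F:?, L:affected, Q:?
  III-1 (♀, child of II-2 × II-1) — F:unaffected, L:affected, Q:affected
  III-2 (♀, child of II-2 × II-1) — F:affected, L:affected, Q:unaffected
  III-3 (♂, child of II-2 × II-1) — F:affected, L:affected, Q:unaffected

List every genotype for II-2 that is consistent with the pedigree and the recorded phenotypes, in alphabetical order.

F/I-1 ? ·: Ff|FF
F/I-2 un ·: ff
F/II-1 aff I-1×I-2: Ff
F/II-2 ? ·: ff|Ff
F/III-1 un II-2×II-1: ff
F/III-2 aff II-2×II-1: Ff|FF
F/III-3 aff II-2×II-1: Ff|FF
⇒ F over [I-1,I-2,II-1,II-2,III-1,III-2,III-3]: 10 consistent
L/I-1 ? ·: ll|Ll|LL
L/I-2 ? ·: ll|Ll|LL
L/II-1 ? I-1×I-2: ll|Ll|LL
L/II-2 aff ·: Ll|LL
L/III-1 aff II-2×II-1: Ll|LL
L/III-2 aff II-2×II-1: Ll|LL
L/III-3 aff II-2×II-1: Ll|LL
⇒ L over [I-1,I-2,II-1,II-2,III-1,III-2,III-3]: 156 consistent
Q/I-1 ? ·: qq|Qq|QQ
Q/I-2 ? ·: qq|Qq|QQ
Q/II-1 ? I-1×I-2: qq|Qq
Q/II-2 ? ·: qq|Qq
Q/III-1 aff II-2×II-1: Qq|QQ
Q/III-2 un II-2×II-1: qq
Q/III-3 un II-2×II-1: qq
⇒ Q over [I-1,I-2,II-1,II-2,III-1,III-2,III-3]: 25 consistent

II-2 ∈ {Ff LL Qq, Ff LL qq, Ff Ll Qq, Ff Ll qq, ff LL Qq, ff LL qq, ff Ll Qq, ff Ll qq}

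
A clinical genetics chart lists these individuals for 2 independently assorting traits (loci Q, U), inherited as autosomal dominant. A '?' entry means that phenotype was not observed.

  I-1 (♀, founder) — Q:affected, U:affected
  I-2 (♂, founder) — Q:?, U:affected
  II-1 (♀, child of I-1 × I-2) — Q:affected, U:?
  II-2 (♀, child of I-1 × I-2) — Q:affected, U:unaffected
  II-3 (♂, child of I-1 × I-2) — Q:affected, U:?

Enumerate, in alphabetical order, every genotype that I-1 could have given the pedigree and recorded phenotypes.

I-1 ∈ {QQ Uu, Qq Uu}

Q/I-1 aff ·: Qq|QQ
Q/I-2 ? ·: qq|Qq|QQ
Q/II-1 aff I-1×I-2: Qq|QQ
Q/II-2 aff I-1×I-2: Qq|QQ
Q/II-3 aff I-1×I-2: Qq|QQ
⇒ Q over [I-1,I-2,II-1,II-2,II-3]: 27 consistent
U/I-1 aff ·: Uu
U/I-2 aff ·: Uu
U/II-1 ? I-1×I-2: uu|Uu|UU
U/II-2 un I-1×I-2: uu
U/II-3 ? I-1×I-2: uu|Uu|UU
⇒ U over [I-1,I-2,II-1,II-2,II-3]: 9 consistent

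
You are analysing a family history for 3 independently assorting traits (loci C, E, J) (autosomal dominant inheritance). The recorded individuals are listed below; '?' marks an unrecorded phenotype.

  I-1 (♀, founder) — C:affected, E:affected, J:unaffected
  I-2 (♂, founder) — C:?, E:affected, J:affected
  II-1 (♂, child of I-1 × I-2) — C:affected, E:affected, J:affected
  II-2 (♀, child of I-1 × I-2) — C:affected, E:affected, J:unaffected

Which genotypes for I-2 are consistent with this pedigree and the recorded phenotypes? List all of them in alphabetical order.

C/I-1 aff ·: Cc|CC
C/I-2 ? ·: cc|Cc|CC
C/II-1 aff I-1×I-2: Cc|CC
C/II-2 aff I-1×I-2: Cc|CC
⇒ C over [I-1,I-2,II-1,II-2]: 15 consistent
E/I-1 aff ·: Ee|EE
E/I-2 aff ·: Ee|EE
E/II-1 aff I-1×I-2: Ee|EE
E/II-2 aff I-1×I-2: Ee|EE
⇒ E over [I-1,I-2,II-1,II-2]: 13 consistent
J/I-1 un ·: jj
J/I-2 aff ·: Jj
J/II-1 aff I-1×I-2: Jj
J/II-2 un I-1×I-2: jj
⇒ J over [I-1,I-2,II-1,II-2]: 1 consistent

I-2 ∈ {CC EE Jj, CC Ee Jj, Cc EE Jj, Cc Ee Jj, cc EE Jj, cc Ee Jj}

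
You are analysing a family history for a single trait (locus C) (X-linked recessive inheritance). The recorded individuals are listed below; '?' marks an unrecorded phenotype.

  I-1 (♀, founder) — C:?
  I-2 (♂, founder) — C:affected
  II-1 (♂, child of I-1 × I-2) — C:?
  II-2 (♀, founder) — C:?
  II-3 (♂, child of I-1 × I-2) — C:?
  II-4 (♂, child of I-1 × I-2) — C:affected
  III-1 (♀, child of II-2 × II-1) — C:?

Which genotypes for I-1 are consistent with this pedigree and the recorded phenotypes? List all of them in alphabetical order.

C/I-1 ? ·: X^CX^c|X^cX^c
C/I-2 aff ·: X^cY
C/II-1 ? I-1×I-2: X^CY|X^cY
C/II-2 ? ·: X^CX^C|X^CX^c|X^cX^c
C/II-3 ? I-1×I-2: X^CY|X^cY
C/II-4 aff I-1×I-2: X^cY
C/III-1 ? II-2×II-1: X^CX^C|X^CX^c|X^cX^c
⇒ C over [I-1,I-2,II-1,II-2,II-3,II-4,III-1]: 20 consistent

I-1 ∈ {X^CX^c, X^cX^c}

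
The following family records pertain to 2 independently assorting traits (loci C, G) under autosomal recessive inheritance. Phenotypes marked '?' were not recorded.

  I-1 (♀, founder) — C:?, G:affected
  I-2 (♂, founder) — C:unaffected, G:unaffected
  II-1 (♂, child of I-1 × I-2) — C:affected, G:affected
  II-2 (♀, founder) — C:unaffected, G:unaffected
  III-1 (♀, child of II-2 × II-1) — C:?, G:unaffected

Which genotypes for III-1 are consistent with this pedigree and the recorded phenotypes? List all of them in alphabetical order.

III-1 ∈ {Cc Gg, cc Gg}

C/I-1 ? ·: Cc|cc
C/I-2 un ·: Cc
C/II-1 aff I-1×I-2: cc
C/II-2 un ·: CC|Cc
C/III-1 ? II-2×II-1: Cc|cc
⇒ C over [I-1,I-2,II-1,II-2,III-1]: 6 consistent
G/I-1 aff ·: gg
G/I-2 un ·: Gg
G/II-1 aff I-1×I-2: gg
G/II-2 un ·: GG|Gg
G/III-1 un II-2×II-1: Gg
⇒ G over [I-1,I-2,II-1,II-2,III-1]: 2 consistent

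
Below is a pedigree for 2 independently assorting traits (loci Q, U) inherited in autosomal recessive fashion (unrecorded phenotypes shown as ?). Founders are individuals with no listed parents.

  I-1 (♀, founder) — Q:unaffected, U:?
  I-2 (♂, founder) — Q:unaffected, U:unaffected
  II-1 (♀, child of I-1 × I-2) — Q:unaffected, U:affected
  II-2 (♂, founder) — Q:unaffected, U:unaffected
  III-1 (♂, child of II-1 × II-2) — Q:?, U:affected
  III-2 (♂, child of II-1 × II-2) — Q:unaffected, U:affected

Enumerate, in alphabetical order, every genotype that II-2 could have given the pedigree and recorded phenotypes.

Q/I-1 un ·: QQ|Qq
Q/I-2 un ·: QQ|Qq
Q/II-1 un I-1×I-2: QQ|Qq
Q/II-2 un ·: QQ|Qq
Q/III-1 ? II-1×II-2: QQ|Qq|qq
Q/III-2 un II-1×II-2: QQ|Qq
⇒ Q over [I-1,I-2,II-1,II-2,III-1,III-2]: 50 consistent
U/I-1 ? ·: Uu|uu
U/I-2 un ·: Uu
U/II-1 aff I-1×I-2: uu
U/II-2 un ·: Uu
U/III-1 aff II-1×II-2: uu
U/III-2 aff II-1×II-2: uu
⇒ U over [I-1,I-2,II-1,II-2,III-1,III-2]: 2 consistent

II-2 ∈ {QQ Uu, Qq Uu}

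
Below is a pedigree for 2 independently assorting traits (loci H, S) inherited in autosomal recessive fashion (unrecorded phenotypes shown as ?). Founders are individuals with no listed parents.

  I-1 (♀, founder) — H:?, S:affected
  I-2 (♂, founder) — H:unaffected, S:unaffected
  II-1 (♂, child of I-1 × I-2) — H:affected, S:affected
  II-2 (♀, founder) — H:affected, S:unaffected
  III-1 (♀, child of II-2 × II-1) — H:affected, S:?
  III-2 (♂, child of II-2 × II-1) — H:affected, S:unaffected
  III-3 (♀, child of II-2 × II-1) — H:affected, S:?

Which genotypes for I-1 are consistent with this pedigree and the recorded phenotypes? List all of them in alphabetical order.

H/I-1 ? ·: Hh|hh
H/I-2 un ·: Hh
H/II-1 aff I-1×I-2: hh
H/II-2 aff ·: hh
H/III-1 aff II-2×II-1: hh
H/III-2 aff II-2×II-1: hh
H/III-3 aff II-2×II-1: hh
⇒ H over [I-1,I-2,II-1,II-2,III-1,III-2,III-3]: 2 consistent
S/I-1 aff ·: ss
S/I-2 un ·: Ss
S/II-1 aff I-1×I-2: ss
S/II-2 un ·: SS|Ss
S/III-1 ? II-2×II-1: Ss|ss
S/III-2 un II-2×II-1: Ss
S/III-3 ? II-2×II-1: Ss|ss
⇒ S over [I-1,I-2,II-1,II-2,III-1,III-2,III-3]: 5 consistent

I-1 ∈ {Hh ss, hh ss}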